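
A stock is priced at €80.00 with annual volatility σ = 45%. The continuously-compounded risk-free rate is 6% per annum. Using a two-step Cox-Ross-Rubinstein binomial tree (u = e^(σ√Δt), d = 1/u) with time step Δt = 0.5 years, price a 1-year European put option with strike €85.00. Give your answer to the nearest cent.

€13.71

CRR parameters: u = e^(σ√Δt) = e^(0.45·√0.5) = 1.3746, d = 1/u = 0.7275
Per-period rate: rΔt = 0.06·0.5 = 0.03, so R = e^0.03 = 1.0305
Risk-neutral probability p = (e^0.03 − 0.7275)/(1.3746 − 0.7275) = 0.3030/0.6472 = 0.4682
Terminal stock prices: S_uu = 151.2, S_ud = 80, S_dd = 42.34
Terminal payoffs (K − S): max(-66.17, 0) = 0, max(5, 0) = 5, max(42.66, 0) = 42.66
Node u (S = 110): V_u = e^(−0.03)·[0.4682·0.0000 + 0.5318·5.0000] = 2.5806
Node d (S = 58.2): V_d = e^(−0.03)·[0.4682·5.0000 + 0.5318·42.6643] = 24.2912
Node 0 (S = 80): V_0 = e^(−0.03)·[0.4682·2.5806 + 0.5318·24.2912] = 13.7094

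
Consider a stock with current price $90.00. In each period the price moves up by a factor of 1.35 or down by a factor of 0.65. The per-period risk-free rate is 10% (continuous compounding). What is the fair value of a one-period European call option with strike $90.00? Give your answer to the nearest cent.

$18.53

Risk-neutral probability p = (e^0.1 − 0.65)/(1.35 − 0.65) = 0.4552/0.7000 = 0.6502
Terminal stock prices: S_u = 121.5, S_d = 58.5
Terminal payoffs (S − K): max(31.5, 0) = 31.5, max(-31.5, 0) = 0
Node 0 (S = 90): V_0 = e^(−0.1)·[0.6502·31.5000 + 0.3498·0.0000] = 18.5335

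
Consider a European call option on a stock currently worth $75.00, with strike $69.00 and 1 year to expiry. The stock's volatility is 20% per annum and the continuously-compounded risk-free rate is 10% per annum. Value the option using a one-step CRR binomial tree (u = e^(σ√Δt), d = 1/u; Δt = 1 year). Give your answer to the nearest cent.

CRR parameters: u = e^(σ√Δt) = e^(0.2·√1) = 1.2214, d = 1/u = 0.8187
Per-period rate: rΔt = 0.1·1 = 0.1, so R = e^0.1 = 1.1052
Risk-neutral probability p = (e^0.1 − 0.8187)/(1.2214 − 0.8187) = 0.2864/0.4027 = 0.7113
Terminal stock prices: S_u = 91.61, S_d = 61.4
Terminal payoffs (S − K): max(22.61, 0) = 22.61, max(-7.595, 0) = 0
Node 0 (S = 75): V_0 = e^(−0.1)·[0.7113·22.6052 + 0.2887·0.0000] = 14.5500

$14.55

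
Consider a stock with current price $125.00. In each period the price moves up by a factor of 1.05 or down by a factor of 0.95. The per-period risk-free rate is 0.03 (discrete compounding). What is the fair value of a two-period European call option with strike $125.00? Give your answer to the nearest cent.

$7.73

Risk-neutral probability p = (1 + 0.03 − 0.95)/(1.05 − 0.95) = 0.0800/0.1000 = 0.8000
Terminal stock prices: S_uu = 137.8, S_ud = 124.7, S_dd = 112.8
Terminal payoffs (S − K): max(12.81, 0) = 12.81, max(-0.3125, 0) = 0, max(-12.19, 0) = 0
Node u (S = 131.2): V_u = 1/1.03·[0.8000·12.8125 + 0.2000·0.0000] = 9.9515
Node d (S = 118.8): V_d = 1/1.03·[0.8000·0.0000 + 0.2000·0.0000] = 0.0000
Node 0 (S = 125): V_0 = 1/1.03·[0.8000·9.9515 + 0.2000·0.0000] = 7.7293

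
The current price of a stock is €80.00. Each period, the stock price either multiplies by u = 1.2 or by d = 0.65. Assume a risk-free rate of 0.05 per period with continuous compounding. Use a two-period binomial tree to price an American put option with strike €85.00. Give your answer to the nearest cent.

€12.52

Risk-neutral probability p = (e^0.05 − 0.65)/(1.2 − 0.65) = 0.4013/0.5500 = 0.7296
Terminal stock prices: S_uu = 115.2, S_ud = 62.4, S_dd = 33.8
Terminal payoffs (K − S): max(-30.2, 0) = 0, max(22.6, 0) = 22.6, max(51.2, 0) = 51.2
Node u (S = 96): continuation = e^(−0.05)·[0.7296·0.0000 + 0.2704·22.6000] = 5.8133; exercise value = 0.0000 ≤ continuation, so V_u = 5.8133
Node d (S = 52): continuation = e^(−0.05)·[0.7296·22.6000 + 0.2704·51.2000] = 28.8545; exercise value = 33.0000 > continuation, so V_d = 33.0000 (exercise)
Node 0 (S = 80): continuation = e^(−0.05)·[0.7296·5.8133 + 0.2704·33.0000] = 12.5230; exercise value = 5.0000 ≤ continuation, so V_0 = 12.5230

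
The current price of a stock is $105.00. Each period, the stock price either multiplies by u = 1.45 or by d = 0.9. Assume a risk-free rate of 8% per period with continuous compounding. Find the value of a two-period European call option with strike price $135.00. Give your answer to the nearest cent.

$8.88

Risk-neutral probability p = (e^0.08 − 0.9)/(1.45 − 0.9) = 0.1833/0.5500 = 0.3332
Terminal stock prices: S_uu = 220.8, S_ud = 137, S_dd = 85.05
Terminal payoffs (S − K): max(85.76, 0) = 85.76, max(2.025, 0) = 2.025, max(-49.95, 0) = 0
Node u (S = 152.2): V_u = e^(−0.08)·[0.3332·85.7625 + 0.6668·2.0250] = 27.6293
Node d (S = 94.5): V_d = e^(−0.08)·[0.3332·2.0250 + 0.6668·0.0000] = 0.6229
Node 0 (S = 105): V_0 = e^(−0.08)·[0.3332·27.6293 + 0.6668·0.6229] = 8.8830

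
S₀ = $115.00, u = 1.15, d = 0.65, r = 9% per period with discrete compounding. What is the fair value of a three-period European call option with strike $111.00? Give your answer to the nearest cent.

$33.63

Risk-neutral probability p = (1 + 0.09 − 0.65)/(1.15 − 0.65) = 0.4400/0.5000 = 0.8800
Terminal stock prices: S_uuu = 174.9, S_uud = 98.86, S_udd = 55.88, S_ddd = 31.58
Terminal payoffs (S − K): max(63.9, 0) = 63.9, max(-12.14, 0) = 0, max(-55.12, 0) = 0, max(-79.42, 0) = 0
Node uu (S = 152.1): V_uu = 1/1.09·[0.8800·63.9006 + 0.1200·0.0000] = 51.5895
Node ud (S = 85.96): V_ud = 1/1.09·[0.8800·0.0000 + 0.1200·0.0000] = 0.0000
Node dd (S = 48.59): V_dd = 1/1.09·[0.8800·0.0000 + 0.1200·0.0000] = 0.0000
Node u (S = 132.2): V_u = 1/1.09·[0.8800·51.5895 + 0.1200·0.0000] = 41.6502
Node d (S = 74.75): V_d = 1/1.09·[0.8800·0.0000 + 0.1200·0.0000] = 0.0000
Node 0 (S = 115): V_0 = 1/1.09·[0.8800·41.6502 + 0.1200·0.0000] = 33.6259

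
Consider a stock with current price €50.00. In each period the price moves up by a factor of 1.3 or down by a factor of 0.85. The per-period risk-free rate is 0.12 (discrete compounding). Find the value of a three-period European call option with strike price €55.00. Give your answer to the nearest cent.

€13.61

Risk-neutral probability p = (1 + 0.12 − 0.85)/(1.3 − 0.85) = 0.2700/0.4500 = 0.6000
Terminal stock prices: S_uuu = 109.9, S_uud = 71.83, S_udd = 46.96, S_ddd = 30.71
Terminal payoffs (S − K): max(54.85, 0) = 54.85, max(16.83, 0) = 16.83, max(-8.038, 0) = 0, max(-24.29, 0) = 0
Node uu (S = 84.5): V_uu = 1/1.12·[0.6000·54.8500 + 0.4000·16.8250] = 35.3929
Node ud (S = 55.25): V_ud = 1/1.12·[0.6000·16.8250 + 0.4000·0.0000] = 9.0134
Node dd (S = 36.12): V_dd = 1/1.12·[0.6000·0.0000 + 0.4000·0.0000] = 0.0000
Node u (S = 65): V_u = 1/1.12·[0.6000·35.3929 + 0.4000·9.0134] = 22.1795
Node d (S = 42.5): V_d = 1/1.12·[0.6000·9.0134 + 0.4000·0.0000] = 4.8286
Node 0 (S = 50): V_0 = 1/1.12·[0.6000·22.1795 + 0.4000·4.8286] = 13.6064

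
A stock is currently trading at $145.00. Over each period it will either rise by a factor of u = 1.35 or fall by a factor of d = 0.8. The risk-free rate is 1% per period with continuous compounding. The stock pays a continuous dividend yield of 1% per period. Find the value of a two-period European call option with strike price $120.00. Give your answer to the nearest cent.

$35.30

Per-period risk-free factor R = e^0.01 = 1.0101; dividend-adjusted growth = e^(0.01−0.01) = 1.0000.
Risk-neutral probability p = (1.0000 − 0.8)/(1.35 − 0.8) = 0.2000/0.5500 = 0.3636
Terminal stock prices: S_uu = 264.3, S_ud = 156.6, S_dd = 92.8
Terminal payoffs (S − K): max(144.3, 0) = 144.3, max(36.6, 0) = 36.6, max(-27.2, 0) = 0
Node u (S = 195.8): V_u = e^(−0.01)·[0.3636·144.2625 + 0.6364·36.6000] = 74.9963
Node d (S = 116): V_d = e^(−0.01)·[0.3636·36.6000 + 0.6364·0.0000] = 13.1767
Node 0 (S = 145): V_0 = e^(−0.01)·[0.3636·74.9963 + 0.6364·13.1767] = 35.3017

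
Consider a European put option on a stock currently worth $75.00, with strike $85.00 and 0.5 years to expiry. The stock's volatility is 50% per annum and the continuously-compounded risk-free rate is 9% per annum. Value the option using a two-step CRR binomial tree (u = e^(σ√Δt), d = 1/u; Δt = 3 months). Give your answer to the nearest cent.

CRR parameters: u = e^(σ√Δt) = e^(0.5·√0.25) = 1.2840, d = 1/u = 0.7788
Per-period rate: rΔt = 0.09·0.25 = 0.0225, so R = e^0.0225 = 1.0228
Risk-neutral probability p = (e^0.0225 − 0.7788)/(1.2840 − 0.7788) = 0.2440/0.5052 = 0.4829
Terminal stock prices: S_uu = 123.7, S_ud = 75, S_dd = 45.49
Terminal payoffs (K − S): max(-38.65, 0) = 0, max(10, 0) = 10, max(39.51, 0) = 39.51
Node u (S = 96.3): V_u = e^(−0.0225)·[0.4829·0.0000 + 0.5171·10.0000] = 5.0563
Node d (S = 58.41): V_d = e^(−0.0225)·[0.4829·10.0000 + 0.5171·39.5102] = 24.6988
Node 0 (S = 75): V_0 = e^(−0.0225)·[0.4829·5.0563 + 0.5171·24.6988] = 14.8757

$14.88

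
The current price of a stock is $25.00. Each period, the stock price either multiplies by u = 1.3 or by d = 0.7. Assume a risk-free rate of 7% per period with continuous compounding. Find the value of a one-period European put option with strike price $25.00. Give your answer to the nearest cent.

$2.65

Risk-neutral probability p = (e^0.07 − 0.7)/(1.3 − 0.7) = 0.3725/0.6000 = 0.6208
Terminal stock prices: S_u = 32.5, S_d = 17.5
Terminal payoffs (K − S): max(-7.5, 0) = 0, max(7.5, 0) = 7.5
Node 0 (S = 25): V_0 = e^(−0.07)·[0.6208·0.0000 + 0.3792·7.5000] = 2.6514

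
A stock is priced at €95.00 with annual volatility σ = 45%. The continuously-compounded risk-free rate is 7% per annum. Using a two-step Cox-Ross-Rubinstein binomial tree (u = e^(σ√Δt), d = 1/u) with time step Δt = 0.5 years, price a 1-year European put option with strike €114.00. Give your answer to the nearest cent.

CRR parameters: u = e^(σ√Δt) = e^(0.45·√0.5) = 1.3746, d = 1/u = 0.7275
Per-period rate: rΔt = 0.07·0.5 = 0.035, so R = e^0.035 = 1.0356
Risk-neutral probability p = (e^0.035 − 0.7275)/(1.3746 − 0.7275) = 0.3082/0.6472 = 0.4762
Terminal stock prices: S_uu = 179.5, S_ud = 95, S_dd = 50.27
Terminal payoffs (K − S): max(-65.52, 0) = 0, max(19, 0) = 19, max(63.73, 0) = 63.73
Node u (S = 130.6): V_u = e^(−0.035)·[0.4762·0.0000 + 0.5238·19.0000] = 9.6108
Node d (S = 69.11): V_d = e^(−0.035)·[0.4762·19.0000 + 0.5238·63.7264] = 40.9704
Node 0 (S = 95): V_0 = e^(−0.035)·[0.4762·9.6108 + 0.5238·40.9704] = 25.1429

€25.14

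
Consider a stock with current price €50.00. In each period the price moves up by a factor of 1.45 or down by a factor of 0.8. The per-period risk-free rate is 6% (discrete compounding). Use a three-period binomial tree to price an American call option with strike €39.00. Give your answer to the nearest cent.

€19.69

Risk-neutral probability p = (1 + 0.06 − 0.8)/(1.45 − 0.8) = 0.2600/0.6500 = 0.4000
Terminal stock prices: S_uuu = 152.4, S_uud = 84.1, S_udd = 46.4, S_ddd = 25.6
Terminal payoffs (S − K): max(113.4, 0) = 113.4, max(45.1, 0) = 45.1, max(7.4, 0) = 7.4, max(-13.4, 0) = 0
Node uu (S = 105.1): continuation = 1/1.06·[0.4000·113.4313 + 0.6000·45.1000] = 68.3325; exercise value = 66.1250 ≤ continuation, so V_uu = 68.3325
Node ud (S = 58): continuation = 1/1.06·[0.4000·45.1000 + 0.6000·7.4000] = 21.2075; exercise value = 19.0000 ≤ continuation, so V_ud = 21.2075
Node dd (S = 32): continuation = 1/1.06·[0.4000·7.4000 + 0.6000·0.0000] = 2.7925; exercise value = 0.0000 ≤ continuation, so V_dd = 2.7925
Node u (S = 72.5): continuation = 1/1.06·[0.4000·68.3325 + 0.6000·21.2075] = 37.7901; exercise value = 33.5000 ≤ continuation, so V_u = 37.7901
Node d (S = 40): continuation = 1/1.06·[0.4000·21.2075 + 0.6000·2.7925] = 9.5835; exercise value = 1.0000 ≤ continuation, so V_d = 9.5835
Node 0 (S = 50): continuation = 1/1.06·[0.4000·37.7901 + 0.6000·9.5835] = 19.6850; exercise value = 11.0000 ≤ continuation, so V_0 = 19.6850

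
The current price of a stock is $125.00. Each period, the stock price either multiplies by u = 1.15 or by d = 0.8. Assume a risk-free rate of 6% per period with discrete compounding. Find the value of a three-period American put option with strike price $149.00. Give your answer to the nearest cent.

$24.00

Risk-neutral probability p = (1 + 0.06 − 0.8)/(1.15 − 0.8) = 0.2600/0.3500 = 0.7429
Terminal stock prices: S_uuu = 190.1, S_uud = 132.2, S_udd = 92, S_ddd = 64
Terminal payoffs (K − S): max(-41.11, 0) = 0, max(16.75, 0) = 16.75, max(57, 0) = 57, max(85, 0) = 85
Node uu (S = 165.3): continuation = 1/1.06·[0.7429·0.0000 + 0.2571·16.7500] = 4.0633; exercise value = 0.0000 ≤ continuation, so V_uu = 4.0633
Node ud (S = 115): continuation = 1/1.06·[0.7429·16.7500 + 0.2571·57.0000] = 25.5660; exercise value = 34.0000 > continuation, so V_ud = 34.0000 (exercise)
Node dd (S = 80): continuation = 1/1.06·[0.7429·57.0000 + 0.2571·85.0000] = 60.5660; exercise value = 69.0000 > continuation, so V_dd = 69.0000 (exercise)
Node u (S = 143.8): continuation = 1/1.06·[0.7429·4.0633 + 0.2571·34.0000] = 11.0956; exercise value = 5.2500 ≤ continuation, so V_u = 11.0956
Node d (S = 100): continuation = 1/1.06·[0.7429·34.0000 + 0.2571·69.0000] = 40.5660; exercise value = 49.0000 > continuation, so V_d = 49.0000 (exercise)
Node 0 (S = 125): continuation = 1/1.06·[0.7429·11.0956 + 0.2571·49.0000] = 19.6627; exercise value = 24.0000 > continuation, so V_0 = 24.0000 (exercise)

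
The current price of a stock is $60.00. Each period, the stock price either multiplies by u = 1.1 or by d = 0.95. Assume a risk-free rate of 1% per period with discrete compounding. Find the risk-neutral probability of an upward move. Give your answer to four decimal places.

p = 0.4000

Risk-neutral probability p = (1 + 0.01 − 0.95)/(1.1 − 0.95) = 0.0600/0.1500 = 0.4000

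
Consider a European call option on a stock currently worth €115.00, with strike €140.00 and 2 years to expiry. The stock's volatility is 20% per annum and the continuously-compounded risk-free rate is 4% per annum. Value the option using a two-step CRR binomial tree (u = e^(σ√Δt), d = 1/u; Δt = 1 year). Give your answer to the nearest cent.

€8.86

CRR parameters: u = e^(σ√Δt) = e^(0.2·√1) = 1.2214, d = 1/u = 0.8187
Per-period rate: rΔt = 0.04·1 = 0.04, so R = e^0.04 = 1.0408
Risk-neutral probability p = (e^0.04 − 0.8187)/(1.2214 − 0.8187) = 0.2221/0.4027 = 0.5515
Terminal stock prices: S_uu = 171.6, S_ud = 115, S_dd = 77.09
Terminal payoffs (S − K): max(31.56, 0) = 31.56, max(-25, 0) = 0, max(-62.91, 0) = 0
Node u (S = 140.5): V_u = e^(−0.04)·[0.5515·31.5598 + 0.4485·0.0000] = 16.7233
Node d (S = 94.15): V_d = e^(−0.04)·[0.5515·0.0000 + 0.4485·0.0000] = 0.0000
Node 0 (S = 115): V_0 = e^(−0.04)·[0.5515·16.7233 + 0.4485·0.0000] = 8.8615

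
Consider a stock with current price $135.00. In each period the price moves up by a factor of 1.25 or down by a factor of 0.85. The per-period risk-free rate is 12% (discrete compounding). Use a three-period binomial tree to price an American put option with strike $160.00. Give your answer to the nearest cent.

$25.00

Risk-neutral probability p = (1 + 0.12 − 0.85)/(1.25 − 0.85) = 0.2700/0.4000 = 0.6750
Terminal stock prices: S_uuu = 263.7, S_uud = 179.3, S_udd = 121.9, S_ddd = 82.91
Terminal payoffs (K − S): max(-103.7, 0) = 0, max(-19.3, 0) = 0, max(38.08, 0) = 38.08, max(77.09, 0) = 77.09
Node uu (S = 210.9): continuation = 1/1.12·[0.6750·0.0000 + 0.3250·0.0000] = 0.0000; exercise value = 0.0000 ≤ continuation, so V_uu = 0.0000
Node ud (S = 143.4): continuation = 1/1.12·[0.6750·0.0000 + 0.3250·38.0781] = 11.0495; exercise value = 16.5625 > continuation, so V_ud = 16.5625 (exercise)
Node dd (S = 97.54): continuation = 1/1.12·[0.6750·38.0781 + 0.3250·77.0931] = 45.3196; exercise value = 62.4625 > continuation, so V_dd = 62.4625 (exercise)
Node u (S = 168.8): continuation = 1/1.12·[0.6750·0.0000 + 0.3250·16.5625] = 4.8061; exercise value = 0.0000 ≤ continuation, so V_u = 4.8061
Node d (S = 114.8): continuation = 1/1.12·[0.6750·16.5625 + 0.3250·62.4625] = 28.1071; exercise value = 45.2500 > continuation, so V_d = 45.2500 (exercise)
Node 0 (S = 135): continuation = 1/1.12·[0.6750·4.8061 + 0.3250·45.2500] = 16.0271; exercise value = 25.0000 > continuation, so V_0 = 25.0000 (exercise)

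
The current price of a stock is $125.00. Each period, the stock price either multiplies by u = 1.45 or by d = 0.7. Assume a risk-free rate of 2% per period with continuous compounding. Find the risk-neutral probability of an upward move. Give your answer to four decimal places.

Risk-neutral probability p = (e^0.02 − 0.7)/(1.45 − 0.7) = 0.3202/0.7500 = 0.4269

p = 0.4269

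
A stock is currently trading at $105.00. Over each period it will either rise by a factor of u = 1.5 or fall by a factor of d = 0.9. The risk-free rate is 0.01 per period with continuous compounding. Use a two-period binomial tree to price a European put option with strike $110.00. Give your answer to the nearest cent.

Risk-neutral probability p = (e^0.01 − 0.9)/(1.5 − 0.9) = 0.1101/0.6000 = 0.1834
Terminal stock prices: S_uu = 236.2, S_ud = 141.8, S_dd = 85.05
Terminal payoffs (K − S): max(-126.2, 0) = 0, max(-31.75, 0) = 0, max(24.95, 0) = 24.95
Node u (S = 157.5): V_u = e^(−0.01)·[0.1834·0.0000 + 0.8166·0.0000] = 0.0000
Node d (S = 94.5): V_d = e^(−0.01)·[0.1834·0.0000 + 0.8166·24.9500] = 20.1710
Node 0 (S = 105): V_0 = e^(−0.01)·[0.1834·0.0000 + 0.8166·20.1710] = 16.3074

$16.31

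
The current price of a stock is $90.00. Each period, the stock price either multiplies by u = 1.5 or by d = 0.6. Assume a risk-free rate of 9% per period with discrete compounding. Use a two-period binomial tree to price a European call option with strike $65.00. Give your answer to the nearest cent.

Risk-neutral probability p = (1 + 0.09 − 0.6)/(1.5 − 0.6) = 0.4900/0.9000 = 0.5444
Terminal stock prices: S_uu = 202.5, S_ud = 81, S_dd = 32.4
Terminal payoffs (S − K): max(137.5, 0) = 137.5, max(16, 0) = 16, max(-32.6, 0) = 0
Node u (S = 135): V_u = 1/1.09·[0.5444·137.5000 + 0.4556·16.0000] = 75.3670
Node d (S = 54): V_d = 1/1.09·[0.5444·16.0000 + 0.4556·0.0000] = 7.9918
Node 0 (S = 90): V_0 = 1/1.09·[0.5444·75.3670 + 0.4556·7.9918] = 40.9852

$40.99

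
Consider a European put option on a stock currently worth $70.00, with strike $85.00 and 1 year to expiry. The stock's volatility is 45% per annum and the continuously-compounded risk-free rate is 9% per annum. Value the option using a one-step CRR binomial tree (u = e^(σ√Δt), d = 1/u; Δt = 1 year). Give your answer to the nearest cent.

$18.79

CRR parameters: u = e^(σ√Δt) = e^(0.45·√1) = 1.5683, d = 1/u = 0.6376
Per-period rate: rΔt = 0.09·1 = 0.09, so R = e^0.09 = 1.0942
Risk-neutral probability p = (e^0.09 − 0.6376)/(1.5683 − 0.6376) = 0.4565/0.9307 = 0.4905
Terminal stock prices: S_u = 109.8, S_d = 44.63
Terminal payoffs (K − S): max(-24.78, 0) = 0, max(40.37, 0) = 40.37
Node 0 (S = 70): V_0 = e^(−0.09)·[0.4905·0.0000 + 0.5095·40.3660] = 18.7946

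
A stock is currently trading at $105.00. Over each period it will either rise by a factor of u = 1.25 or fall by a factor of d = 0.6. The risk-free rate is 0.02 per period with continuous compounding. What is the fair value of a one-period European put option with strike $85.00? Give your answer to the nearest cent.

Risk-neutral probability p = (e^0.02 − 0.6)/(1.25 − 0.6) = 0.4202/0.6500 = 0.6465
Terminal stock prices: S_u = 131.2, S_d = 63
Terminal payoffs (K − S): max(-46.25, 0) = 0, max(22, 0) = 22
Node 0 (S = 105): V_0 = e^(−0.02)·[0.6465·0.0000 + 0.3535·22.0000] = 7.6238

$7.62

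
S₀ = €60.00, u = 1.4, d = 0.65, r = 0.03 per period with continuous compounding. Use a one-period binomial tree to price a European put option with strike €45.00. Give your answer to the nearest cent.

Risk-neutral probability p = (e^0.03 − 0.65)/(1.4 − 0.65) = 0.3805/0.7500 = 0.5073
Terminal stock prices: S_u = 84, S_d = 39
Terminal payoffs (K − S): max(-39, 0) = 0, max(6, 0) = 6
Node 0 (S = 60): V_0 = e^(−0.03)·[0.5073·0.0000 + 0.4927·6.0000] = 2.8690

€2.87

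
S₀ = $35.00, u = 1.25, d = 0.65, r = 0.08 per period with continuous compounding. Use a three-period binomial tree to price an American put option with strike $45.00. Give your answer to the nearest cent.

Risk-neutral probability p = (e^0.08 − 0.65)/(1.25 − 0.65) = 0.4333/0.6000 = 0.7221
Terminal stock prices: S_uuu = 68.36, S_uud = 35.55, S_udd = 18.48, S_ddd = 9.612
Terminal payoffs (K − S): max(-23.36, 0) = 0, max(9.453, 0) = 9.453, max(26.52, 0) = 26.52, max(35.39, 0) = 35.39
Node uu (S = 54.69): continuation = e^(−0.08)·[0.7221·0.0000 + 0.2779·9.4531] = 2.4247; exercise value = 0.0000 ≤ continuation, so V_uu = 2.4247
Node ud (S = 28.44): continuation = e^(−0.08)·[0.7221·9.4531 + 0.2779·26.5156] = 13.1027; exercise value = 16.5625 > continuation, so V_ud = 16.5625 (exercise)
Node dd (S = 14.79): continuation = e^(−0.08)·[0.7221·26.5156 + 0.2779·35.3881] = 26.7527; exercise value = 30.2125 > continuation, so V_dd = 30.2125 (exercise)
Node u (S = 43.75): continuation = e^(−0.08)·[0.7221·2.4247 + 0.2779·16.5625] = 5.8645; exercise value = 1.2500 ≤ continuation, so V_u = 5.8645
Node d (S = 22.75): continuation = e^(−0.08)·[0.7221·16.5625 + 0.2779·30.2125] = 18.7902; exercise value = 22.2500 > continuation, so V_d = 22.2500 (exercise)
Node 0 (S = 35): continuation = e^(−0.08)·[0.7221·5.8645 + 0.2779·22.2500] = 9.6164; exercise value = 10.0000 > continuation, so V_0 = 10.0000 (exercise)

$10.00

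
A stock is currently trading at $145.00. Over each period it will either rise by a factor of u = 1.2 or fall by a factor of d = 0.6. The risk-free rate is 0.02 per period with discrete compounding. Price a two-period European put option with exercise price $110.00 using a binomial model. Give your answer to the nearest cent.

Risk-neutral probability p = (1 + 0.02 − 0.6)/(1.2 − 0.6) = 0.4200/0.6000 = 0.7000
Terminal stock prices: S_uu = 208.8, S_ud = 104.4, S_dd = 52.2
Terminal payoffs (K − S): max(-98.8, 0) = 0, max(5.6, 0) = 5.6, max(57.8, 0) = 57.8
Node u (S = 174): V_u = 1/1.02·[0.7000·0.0000 + 0.3000·5.6000] = 1.6471
Node d (S = 87): V_d = 1/1.02·[0.7000·5.6000 + 0.3000·57.8000] = 20.8431
Node 0 (S = 145): V_0 = 1/1.02·[0.7000·1.6471 + 0.3000·20.8431] = 7.2607

$7.26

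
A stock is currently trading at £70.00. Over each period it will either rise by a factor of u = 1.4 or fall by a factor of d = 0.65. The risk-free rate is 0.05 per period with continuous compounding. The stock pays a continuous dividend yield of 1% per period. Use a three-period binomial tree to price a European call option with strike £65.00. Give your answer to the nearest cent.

Per-period risk-free factor R = e^0.05 = 1.0513; dividend-adjusted growth = e^(0.05−0.01) = 1.0408.
Risk-neutral probability p = (1.0408 − 0.65)/(1.4 − 0.65) = 0.3908/0.7500 = 0.5211
Terminal stock prices: S_uuu = 192.1, S_uud = 89.18, S_udd = 41.41, S_ddd = 19.22
Terminal payoffs (S − K): max(127.1, 0) = 127.1, max(24.18, 0) = 24.18, max(-23.59, 0) = 0, max(-45.78, 0) = 0
Node uu (S = 137.2): V_uu = e^(−0.05)·[0.5211·127.0800 + 0.4789·24.1800] = 74.0049
Node ud (S = 63.7): V_ud = e^(−0.05)·[0.5211·24.1800 + 0.4789·0.0000] = 11.9852
Node dd (S = 29.58): V_dd = e^(−0.05)·[0.5211·0.0000 + 0.4789·0.0000] = 0.0000
Node u (S = 98): V_u = e^(−0.05)·[0.5211·74.0049 + 0.4789·11.9852] = 42.1419
Node d (S = 45.5): V_d = e^(−0.05)·[0.5211·11.9852 + 0.4789·0.0000] = 5.9407
Node 0 (S = 70): V_0 = e^(−0.05)·[0.5211·42.1419 + 0.4789·5.9407] = 23.5947

£23.59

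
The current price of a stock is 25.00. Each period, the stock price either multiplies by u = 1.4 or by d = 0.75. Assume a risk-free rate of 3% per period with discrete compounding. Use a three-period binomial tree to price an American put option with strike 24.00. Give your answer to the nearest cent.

Risk-neutral probability p = (1 + 0.03 − 0.75)/(1.4 − 0.75) = 0.2800/0.6500 = 0.4308
Terminal stock prices: S_uuu = 68.6, S_uud = 36.75, S_udd = 19.69, S_ddd = 10.55
Terminal payoffs (K − S): max(-44.6, 0) = 0, max(-12.75, 0) = 0, max(4.312, 0) = 4.312, max(13.45, 0) = 13.45
Node uu (S = 49): continuation = 1/1.03·[0.4308·0.0000 + 0.5692·0.0000] = 0.0000; exercise value = 0.0000 ≤ continuation, so V_uu = 0.0000
Node ud (S = 26.25): continuation = 1/1.03·[0.4308·0.0000 + 0.5692·4.3125] = 2.3833; exercise value = 0.0000 ≤ continuation, so V_ud = 2.3833
Node dd (S = 14.06): continuation = 1/1.03·[0.4308·4.3125 + 0.5692·13.4531] = 9.2385; exercise value = 9.9375 > continuation, so V_dd = 9.9375 (exercise)
Node u (S = 35): continuation = 1/1.03·[0.4308·0.0000 + 0.5692·2.3833] = 1.3171; exercise value = 0.0000 ≤ continuation, so V_u = 1.3171
Node d (S = 18.75): continuation = 1/1.03·[0.4308·2.3833 + 0.5692·9.9375] = 6.4887; exercise value = 5.2500 ≤ continuation, so V_d = 6.4887
Node 0 (S = 25): continuation = 1/1.03·[0.4308·1.3171 + 0.5692·6.4887] = 4.1369; exercise value = 0.0000 ≤ continuation, so V_0 = 4.1369

4.14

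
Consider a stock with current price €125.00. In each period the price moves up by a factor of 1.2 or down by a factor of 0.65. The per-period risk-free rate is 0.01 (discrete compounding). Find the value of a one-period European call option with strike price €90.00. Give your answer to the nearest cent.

Risk-neutral probability p = (1 + 0.01 − 0.65)/(1.2 − 0.65) = 0.3600/0.5500 = 0.6545
Terminal stock prices: S_u = 150, S_d = 81.25
Terminal payoffs (S − K): max(60, 0) = 60, max(-8.75, 0) = 0
Node 0 (S = 125): V_0 = 1/1.01·[0.6545·60.0000 + 0.3455·0.0000] = 38.8839

€38.88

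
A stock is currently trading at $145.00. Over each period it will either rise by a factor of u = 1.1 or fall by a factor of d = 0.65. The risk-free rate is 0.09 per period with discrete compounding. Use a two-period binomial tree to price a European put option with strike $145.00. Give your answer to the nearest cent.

$1.55

Risk-neutral probability p = (1 + 0.09 − 0.65)/(1.1 − 0.65) = 0.4400/0.4500 = 0.9778
Terminal stock prices: S_uu = 175.5, S_ud = 103.7, S_dd = 61.26
Terminal payoffs (K − S): max(-30.45, 0) = 0, max(41.33, 0) = 41.33, max(83.74, 0) = 83.74
Node u (S = 159.5): V_u = 1/1.09·[0.9778·0.0000 + 0.0222·41.3250] = 0.8425
Node d (S = 94.25): V_d = 1/1.09·[0.9778·41.3250 + 0.0222·83.7375] = 38.7775
Node 0 (S = 145): V_0 = 1/1.09·[0.9778·0.8425 + 0.0222·38.7775] = 1.5463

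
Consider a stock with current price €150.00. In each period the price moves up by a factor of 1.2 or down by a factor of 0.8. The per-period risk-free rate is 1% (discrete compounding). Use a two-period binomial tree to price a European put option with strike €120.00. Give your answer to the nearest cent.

Risk-neutral probability p = (1 + 0.01 − 0.8)/(1.2 − 0.8) = 0.2100/0.4000 = 0.5250
Terminal stock prices: S_uu = 216, S_ud = 144, S_dd = 96
Terminal payoffs (K − S): max(-96, 0) = 0, max(-24, 0) = 0, max(24, 0) = 24
Node u (S = 180): V_u = 1/1.01·[0.5250·0.0000 + 0.4750·0.0000] = 0.0000
Node d (S = 120): V_d = 1/1.01·[0.5250·0.0000 + 0.4750·24.0000] = 11.2871
Node 0 (S = 150): V_0 = 1/1.01·[0.5250·0.0000 + 0.4750·11.2871] = 5.3083

€5.31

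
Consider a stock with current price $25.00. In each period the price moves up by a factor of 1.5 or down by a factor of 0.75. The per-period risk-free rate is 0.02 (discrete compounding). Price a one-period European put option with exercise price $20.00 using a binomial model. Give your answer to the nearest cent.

Risk-neutral probability p = (1 + 0.02 − 0.75)/(1.5 − 0.75) = 0.2700/0.7500 = 0.3600
Terminal stock prices: S_u = 37.5, S_d = 18.75
Terminal payoffs (K − S): max(-17.5, 0) = 0, max(1.25, 0) = 1.25
Node 0 (S = 25): V_0 = 1/1.02·[0.3600·0.0000 + 0.6400·1.2500] = 0.7843

$0.78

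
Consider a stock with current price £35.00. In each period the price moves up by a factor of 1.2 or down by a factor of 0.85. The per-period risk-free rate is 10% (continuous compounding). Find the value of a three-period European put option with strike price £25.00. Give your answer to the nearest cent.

£0.05

Risk-neutral probability p = (e^0.1 − 0.85)/(1.2 − 0.85) = 0.2552/0.3500 = 0.7291
Terminal stock prices: S_uuu = 60.48, S_uud = 42.84, S_udd = 30.34, S_ddd = 21.49
Terminal payoffs (K − S): max(-35.48, 0) = 0, max(-17.84, 0) = 0, max(-5.345, 0) = 0, max(3.506, 0) = 3.506
Node uu (S = 50.4): V_uu = e^(−0.1)·[0.7291·0.0000 + 0.2709·0.0000] = 0.0000
Node ud (S = 35.7): V_ud = e^(−0.1)·[0.7291·0.0000 + 0.2709·0.0000] = 0.0000
Node dd (S = 25.29): V_dd = e^(−0.1)·[0.7291·0.0000 + 0.2709·3.5056] = 0.8594
Node u (S = 42): V_u = e^(−0.1)·[0.7291·0.0000 + 0.2709·0.0000] = 0.0000
Node d (S = 29.75): V_d = e^(−0.1)·[0.7291·0.0000 + 0.2709·0.8594] = 0.2107
Node 0 (S = 35): V_0 = e^(−0.1)·[0.7291·0.0000 + 0.2709·0.2107] = 0.0517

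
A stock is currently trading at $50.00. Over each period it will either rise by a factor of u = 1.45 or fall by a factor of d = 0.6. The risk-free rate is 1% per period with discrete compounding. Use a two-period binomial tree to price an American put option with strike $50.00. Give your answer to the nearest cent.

$11.84

Risk-neutral probability p = (1 + 0.01 − 0.6)/(1.45 − 0.6) = 0.4100/0.8500 = 0.4824
Terminal stock prices: S_uu = 105.1, S_ud = 43.5, S_dd = 18
Terminal payoffs (K − S): max(-55.12, 0) = 0, max(6.5, 0) = 6.5, max(32, 0) = 32
Node u (S = 72.5): continuation = 1/1.01·[0.4824·0.0000 + 0.5176·6.5000] = 3.3314; exercise value = 0.0000 ≤ continuation, so V_u = 3.3314
Node d (S = 30): continuation = 1/1.01·[0.4824·6.5000 + 0.5176·32.0000] = 19.5050; exercise value = 20.0000 > continuation, so V_d = 20.0000 (exercise)
Node 0 (S = 50): continuation = 1/1.01·[0.4824·3.3314 + 0.5176·20.0000] = 11.8414; exercise value = 0.0000 ≤ continuation, so V_0 = 11.8414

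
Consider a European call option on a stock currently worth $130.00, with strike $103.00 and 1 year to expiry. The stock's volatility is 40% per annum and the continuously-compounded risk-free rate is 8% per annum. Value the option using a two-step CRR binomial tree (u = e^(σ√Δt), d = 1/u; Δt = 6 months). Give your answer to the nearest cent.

$41.62

CRR parameters: u = e^(σ√Δt) = e^(0.4·√0.5) = 1.3269, d = 1/u = 0.7536
Per-period rate: rΔt = 0.08·0.5 = 0.04, so R = e^0.04 = 1.0408
Risk-neutral probability p = (e^0.04 − 0.7536)/(1.3269 − 0.7536) = 0.2872/0.5733 = 0.5009
Terminal stock prices: S_uu = 228.9, S_ud = 130, S_dd = 73.84
Terminal payoffs (S − K): max(125.9, 0) = 125.9, max(27, 0) = 27, max(-29.16, 0) = 0
Node u (S = 172.5): V_u = e^(−0.04)·[0.5009·125.8850 + 0.4991·27.0000] = 73.5352
Node d (S = 97.97): V_d = e^(−0.04)·[0.5009·27.0000 + 0.4991·0.0000] = 12.9952
Node 0 (S = 130): V_0 = e^(−0.04)·[0.5009·73.5352 + 0.4991·12.9952] = 41.6239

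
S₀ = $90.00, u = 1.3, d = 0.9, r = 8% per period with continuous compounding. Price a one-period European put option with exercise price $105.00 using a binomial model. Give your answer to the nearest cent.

$12.00

Risk-neutral probability p = (e^0.08 − 0.9)/(1.3 − 0.9) = 0.1833/0.4000 = 0.4582
Terminal stock prices: S_u = 117, S_d = 81
Terminal payoffs (K − S): max(-12, 0) = 0, max(24, 0) = 24
Node 0 (S = 90): V_0 = e^(−0.08)·[0.4582·0.0000 + 0.5418·24.0000] = 12.0031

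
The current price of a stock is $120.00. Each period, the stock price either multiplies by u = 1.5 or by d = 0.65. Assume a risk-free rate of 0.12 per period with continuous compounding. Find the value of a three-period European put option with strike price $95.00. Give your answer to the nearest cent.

$7.92

Risk-neutral probability p = (e^0.12 − 0.65)/(1.5 − 0.65) = 0.4775/0.8500 = 0.5618
Terminal stock prices: S_uuu = 405, S_uud = 175.5, S_udd = 76.05, S_ddd = 32.95
Terminal payoffs (K − S): max(-310, 0) = 0, max(-80.5, 0) = 0, max(18.95, 0) = 18.95, max(62.05, 0) = 62.05
Node uu (S = 270): V_uu = e^(−0.12)·[0.5618·0.0000 + 0.4382·0.0000] = 0.0000
Node ud (S = 117): V_ud = e^(−0.12)·[0.5618·0.0000 + 0.4382·18.9500] = 7.3655
Node dd (S = 50.7): V_dd = e^(−0.12)·[0.5618·18.9500 + 0.4382·62.0450] = 33.5574
Node u (S = 180): V_u = e^(−0.12)·[0.5618·0.0000 + 0.4382·7.3655] = 2.8629
Node d (S = 78): V_d = e^(−0.12)·[0.5618·7.3655 + 0.4382·33.5574] = 16.7130
Node 0 (S = 120): V_0 = e^(−0.12)·[0.5618·2.8629 + 0.4382·16.7130] = 7.9224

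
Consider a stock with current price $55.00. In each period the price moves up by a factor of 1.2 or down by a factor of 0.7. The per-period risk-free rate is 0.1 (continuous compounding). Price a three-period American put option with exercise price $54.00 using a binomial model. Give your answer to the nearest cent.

Risk-neutral probability p = (e^0.1 − 0.7)/(1.2 − 0.7) = 0.4052/0.5000 = 0.8103
Terminal stock prices: S_uuu = 95.04, S_uud = 55.44, S_udd = 32.34, S_ddd = 18.86
Terminal payoffs (K − S): max(-41.04, 0) = 0, max(-1.44, 0) = 0, max(21.66, 0) = 21.66, max(35.14, 0) = 35.14
Node uu (S = 79.2): continuation = e^(−0.1)·[0.8103·0.0000 + 0.1897·0.0000] = 0.0000; exercise value = 0.0000 ≤ continuation, so V_uu = 0.0000
Node ud (S = 46.2): continuation = e^(−0.1)·[0.8103·0.0000 + 0.1897·21.6600] = 3.7171; exercise value = 7.8000 > continuation, so V_ud = 7.8000 (exercise)
Node dd (S = 26.95): continuation = e^(−0.1)·[0.8103·21.6600 + 0.1897·35.1350] = 21.9112; exercise value = 27.0500 > continuation, so V_dd = 27.0500 (exercise)
Node u (S = 66): continuation = e^(−0.1)·[0.8103·0.0000 + 0.1897·7.8000] = 1.3386; exercise value = 0.0000 ≤ continuation, so V_u = 1.3386
Node d (S = 38.5): continuation = e^(−0.1)·[0.8103·7.8000 + 0.1897·27.0500] = 10.3612; exercise value = 15.5000 > continuation, so V_d = 15.5000 (exercise)
Node 0 (S = 55): continuation = e^(−0.1)·[0.8103·1.3386 + 0.1897·15.5000] = 3.6414; exercise value = 0.0000 ≤ continuation, so V_0 = 3.6414

$3.64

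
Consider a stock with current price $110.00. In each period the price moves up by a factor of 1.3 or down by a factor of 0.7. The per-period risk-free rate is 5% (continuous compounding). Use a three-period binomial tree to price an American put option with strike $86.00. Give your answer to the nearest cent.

$7.75

Risk-neutral probability p = (e^0.05 − 0.7)/(1.3 − 0.7) = 0.3513/0.6000 = 0.5855
Terminal stock prices: S_uuu = 241.7, S_uud = 130.1, S_udd = 70.07, S_ddd = 37.73
Terminal payoffs (K − S): max(-155.7, 0) = 0, max(-44.13, 0) = 0, max(15.93, 0) = 15.93, max(48.27, 0) = 48.27
Node uu (S = 185.9): continuation = e^(−0.05)·[0.5855·0.0000 + 0.4145·0.0000] = 0.0000; exercise value = 0.0000 ≤ continuation, so V_uu = 0.0000
Node ud (S = 100.1): continuation = e^(−0.05)·[0.5855·0.0000 + 0.4145·15.9300] = 6.2817; exercise value = 0.0000 ≤ continuation, so V_ud = 6.2817
Node dd (S = 53.9): continuation = e^(−0.05)·[0.5855·15.9300 + 0.4145·48.2700] = 27.9057; exercise value = 32.1000 > continuation, so V_dd = 32.1000 (exercise)
Node u (S = 143): continuation = e^(−0.05)·[0.5855·0.0000 + 0.4145·6.2817] = 2.4771; exercise value = 0.0000 ≤ continuation, so V_u = 2.4771
Node d (S = 77): continuation = e^(−0.05)·[0.5855·6.2817 + 0.4145·32.1000] = 16.1563; exercise value = 9.0000 ≤ continuation, so V_d = 16.1563
Node 0 (S = 110): continuation = e^(−0.05)·[0.5855·2.4771 + 0.4145·16.1563] = 7.7504; exercise value = 0.0000 ≤ continuation, so V_0 = 7.7504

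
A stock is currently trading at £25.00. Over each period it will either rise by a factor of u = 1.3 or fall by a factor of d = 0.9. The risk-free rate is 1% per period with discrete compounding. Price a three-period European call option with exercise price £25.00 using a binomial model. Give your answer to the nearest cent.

£3.24

Risk-neutral probability p = (1 + 0.01 − 0.9)/(1.3 − 0.9) = 0.1100/0.4000 = 0.2750
Terminal stock prices: S_uuu = 54.93, S_uud = 38.03, S_udd = 26.33, S_ddd = 18.23
Terminal payoffs (S − K): max(29.93, 0) = 29.93, max(13.03, 0) = 13.03, max(1.325, 0) = 1.325, max(-6.775, 0) = 0
Node uu (S = 42.25): V_uu = 1/1.01·[0.2750·29.9250 + 0.7250·13.0250] = 17.4975
Node ud (S = 29.25): V_ud = 1/1.01·[0.2750·13.0250 + 0.7250·1.3250] = 4.4975
Node dd (S = 20.25): V_dd = 1/1.01·[0.2750·1.3250 + 0.7250·0.0000] = 0.3608
Node u (S = 32.5): V_u = 1/1.01·[0.2750·17.4975 + 0.7250·4.4975] = 7.9926
Node d (S = 22.5): V_d = 1/1.01·[0.2750·4.4975 + 0.7250·0.3608] = 1.4835
Node 0 (S = 25): V_0 = 1/1.01·[0.2750·7.9926 + 0.7250·1.4835] = 3.2411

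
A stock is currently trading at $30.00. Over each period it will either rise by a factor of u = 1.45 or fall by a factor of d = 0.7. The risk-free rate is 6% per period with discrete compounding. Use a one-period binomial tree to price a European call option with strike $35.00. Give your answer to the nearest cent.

$3.85

Risk-neutral probability p = (1 + 0.06 − 0.7)/(1.45 − 0.7) = 0.3600/0.7500 = 0.4800
Terminal stock prices: S_u = 43.5, S_d = 21
Terminal payoffs (S − K): max(8.5, 0) = 8.5, max(-14, 0) = 0
Node 0 (S = 30): V_0 = 1/1.06·[0.4800·8.5000 + 0.5200·0.0000] = 3.8491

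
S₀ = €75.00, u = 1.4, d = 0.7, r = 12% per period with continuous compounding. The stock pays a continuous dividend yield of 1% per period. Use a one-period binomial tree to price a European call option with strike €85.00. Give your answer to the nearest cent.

€10.55

Per-period risk-free factor R = e^0.12 = 1.1275; dividend-adjusted growth = e^(0.12−0.01) = 1.1163.
Risk-neutral probability p = (1.1163 − 0.7)/(1.4 − 0.7) = 0.4163/0.7000 = 0.5947
Terminal stock prices: S_u = 105, S_d = 52.5
Terminal payoffs (S − K): max(20, 0) = 20, max(-32.5, 0) = 0
Node 0 (S = 75): V_0 = e^(−0.12)·[0.5947·20.0000 + 0.4053·0.0000] = 10.5487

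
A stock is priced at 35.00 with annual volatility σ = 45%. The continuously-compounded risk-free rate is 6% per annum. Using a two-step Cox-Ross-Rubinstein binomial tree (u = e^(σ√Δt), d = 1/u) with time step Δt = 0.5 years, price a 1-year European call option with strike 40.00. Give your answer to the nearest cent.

5.40

CRR parameters: u = e^(σ√Δt) = e^(0.45·√0.5) = 1.3746, d = 1/u = 0.7275
Per-period rate: rΔt = 0.06·0.5 = 0.03, so R = e^0.03 = 1.0305
Risk-neutral probability p = (e^0.03 − 0.7275)/(1.3746 − 0.7275) = 0.3030/0.6472 = 0.4682
Terminal stock prices: S_uu = 66.14, S_ud = 35, S_dd = 18.52
Terminal payoffs (S − K): max(26.14, 0) = 26.14, max(-5, 0) = 0, max(-21.48, 0) = 0
Node u (S = 48.11): V_u = e^(−0.03)·[0.4682·26.1380 + 0.5318·0.0000] = 11.8754
Node d (S = 25.46): V_d = e^(−0.03)·[0.4682·0.0000 + 0.5318·0.0000] = 0.0000
Node 0 (S = 35): V_0 = e^(−0.03)·[0.4682·11.8754 + 0.5318·0.0000] = 5.3954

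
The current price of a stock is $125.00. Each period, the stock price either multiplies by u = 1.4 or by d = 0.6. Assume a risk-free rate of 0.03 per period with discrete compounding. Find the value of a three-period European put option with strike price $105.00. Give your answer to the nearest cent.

$20.32

Risk-neutral probability p = (1 + 0.03 − 0.6)/(1.4 − 0.6) = 0.4300/0.8000 = 0.5375
Terminal stock prices: S_uuu = 343, S_uud = 147, S_udd = 63, S_ddd = 27
Terminal payoffs (K − S): max(-238, 0) = 0, max(-42, 0) = 0, max(42, 0) = 42, max(78, 0) = 78
Node uu (S = 245): V_uu = 1/1.03·[0.5375·0.0000 + 0.4625·0.0000] = 0.0000
Node ud (S = 105): V_ud = 1/1.03·[0.5375·0.0000 + 0.4625·42.0000] = 18.8592
Node dd (S = 45): V_dd = 1/1.03·[0.5375·42.0000 + 0.4625·78.0000] = 56.9417
Node u (S = 175): V_u = 1/1.03·[0.5375·0.0000 + 0.4625·18.8592] = 8.4683
Node d (S = 75): V_d = 1/1.03·[0.5375·18.8592 + 0.4625·56.9417] = 35.4101
Node 0 (S = 125): V_0 = 1/1.03·[0.5375·8.4683 + 0.4625·35.4101] = 20.3193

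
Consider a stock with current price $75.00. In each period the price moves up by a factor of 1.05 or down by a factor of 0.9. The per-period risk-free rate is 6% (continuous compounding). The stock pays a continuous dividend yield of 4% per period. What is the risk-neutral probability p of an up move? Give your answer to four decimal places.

p = 0.8013

Per-period risk-free factor R = e^0.06 = 1.0618; dividend-adjusted growth = e^(0.06−0.04) = 1.0202.
Risk-neutral probability p = (1.0202 − 0.9)/(1.05 − 0.9) = 0.1202/0.1500 = 0.8013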